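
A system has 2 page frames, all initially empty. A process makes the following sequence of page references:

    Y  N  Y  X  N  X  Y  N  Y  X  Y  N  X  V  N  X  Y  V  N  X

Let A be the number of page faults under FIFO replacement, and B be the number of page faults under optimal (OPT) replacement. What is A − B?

5

Under FIFO: F F . F . . F F . F F F F F F F F F F F → 16 faults.
Under OPT: F F . F . . F . . F . F . F . F F . F F → 11 faults.
A − B = 16 − 11 = 5.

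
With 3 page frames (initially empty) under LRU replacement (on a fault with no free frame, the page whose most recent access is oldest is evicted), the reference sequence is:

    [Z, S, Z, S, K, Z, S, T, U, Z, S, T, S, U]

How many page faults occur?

9

Z: miss, frames {Z}
S: miss, frames {Z,S}
Z: hit
S: hit
K: miss, frames {Z,S,K}
Z: hit
S: hit
T: miss, evict K, frames {Z,S,T}
U: miss, evict Z, frames {S,T,U}
Z: miss, evict S, frames {T,U,Z}
S: miss, evict T, frames {U,Z,S}
T: miss, evict U, frames {Z,S,T}
S: hit
U: miss, evict Z, frames {T,S,U}
Page faults: 9.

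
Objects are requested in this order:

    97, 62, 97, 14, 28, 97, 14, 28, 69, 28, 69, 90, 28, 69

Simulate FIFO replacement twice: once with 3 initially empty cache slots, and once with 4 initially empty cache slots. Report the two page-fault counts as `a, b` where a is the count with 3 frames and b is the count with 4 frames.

3 frames: F F . F F F . . F . . F F . → 8 faults.
4 frames: F F . F F . . . F . . F . . → 6 faults.
6 < 8: adding a frame reduced faults, as is typical.

8, 6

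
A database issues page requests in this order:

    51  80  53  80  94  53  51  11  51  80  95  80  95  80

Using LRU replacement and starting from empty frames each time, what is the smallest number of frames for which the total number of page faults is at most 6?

5

f=1: 14 faults
f=2: 9 faults
f=3: 8 faults
f=4: 7 faults
f=5: 6 faults
f=6: 6 faults
Smallest f with faults ≤ 6 is 5.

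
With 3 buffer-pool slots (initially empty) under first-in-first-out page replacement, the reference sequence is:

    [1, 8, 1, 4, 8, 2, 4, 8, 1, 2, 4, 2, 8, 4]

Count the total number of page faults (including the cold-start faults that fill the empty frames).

1 -> fault, frames [1]
8 -> fault, frames [1, 8]
1 -> hit
4 -> fault, frames [1, 8, 4]
8 -> hit
2 -> fault, evict 1, frames [8, 4, 2]
4 -> hit
8 -> hit
1 -> fault, evict 8, frames [4, 2, 1]
2 -> hit
4 -> hit
2 -> hit
8 -> fault, evict 4, frames [2, 1, 8]
4 -> fault, evict 2, frames [1, 8, 4]
Page faults: 7.

7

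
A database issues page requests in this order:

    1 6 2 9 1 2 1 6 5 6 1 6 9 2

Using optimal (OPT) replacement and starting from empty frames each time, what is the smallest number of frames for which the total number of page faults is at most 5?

5

f=1: 14 faults
f=2: 10 faults
f=3: 8 faults
f=4: 6 faults
f=5: 5 faults
Smallest f with faults ≤ 5 is 5.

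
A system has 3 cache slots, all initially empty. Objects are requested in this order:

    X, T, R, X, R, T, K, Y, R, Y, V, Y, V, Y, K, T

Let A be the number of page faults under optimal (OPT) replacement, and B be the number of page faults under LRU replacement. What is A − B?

-2

Under OPT: F F F . . . F F . . F . . . . F → 7 faults.
Under LRU: F F F . . . F F F . F . . . F F → 9 faults.
A − B = 7 − 9 = -2.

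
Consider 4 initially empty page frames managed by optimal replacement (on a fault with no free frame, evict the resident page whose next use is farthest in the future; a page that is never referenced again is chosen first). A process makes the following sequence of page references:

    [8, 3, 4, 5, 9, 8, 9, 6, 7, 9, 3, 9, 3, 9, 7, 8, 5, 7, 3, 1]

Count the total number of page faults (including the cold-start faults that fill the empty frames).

9

8 -> miss, frames {8}
3 -> miss, frames {8,3}
4 -> miss, frames {8,3,4}
5 -> miss, frames {8,3,4,5}
9 -> miss, evict 4, frames {8,3,5,9}
8 -> hit
9 -> hit
6 -> miss, evict 5, frames {8,3,9,6}
7 -> miss, evict 6, frames {8,3,9,7}
9 -> hit
3 -> hit
9 -> hit
3 -> hit
9 -> hit
7 -> hit
8 -> hit
5 -> miss, evict 9, frames {8,3,7,5}
7 -> hit
3 -> hit
1 -> miss, evict 5, frames {8,3,7,1}
Page faults: 9.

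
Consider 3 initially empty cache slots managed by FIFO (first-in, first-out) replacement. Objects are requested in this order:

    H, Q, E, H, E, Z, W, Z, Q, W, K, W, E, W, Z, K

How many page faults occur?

11

H → fault, frames {H}
Q → fault, frames {H,Q}
E → fault, frames {H,Q,E}
H → hit
E → hit
Z → fault, evict H, frames {Q,E,Z}
W → fault, evict Q, frames {E,Z,W}
Z → hit
Q → fault, evict E, frames {Z,W,Q}
W → hit
K → fault, evict Z, frames {W,Q,K}
W → hit
E → fault, evict W, frames {Q,K,E}
W → fault, evict Q, frames {K,E,W}
Z → fault, evict K, frames {E,W,Z}
K → fault, evict E, frames {W,Z,K}
Page faults: 11.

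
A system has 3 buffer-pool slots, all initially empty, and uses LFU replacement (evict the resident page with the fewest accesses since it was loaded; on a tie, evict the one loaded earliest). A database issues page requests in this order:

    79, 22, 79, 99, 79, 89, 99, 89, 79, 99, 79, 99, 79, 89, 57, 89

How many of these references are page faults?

79: fault, frames (79)
22: fault, frames (79 22)
79: hit
99: fault, frames (79 22 99)
79: hit
89: fault, evict 22, frames (79 99 89)
99: hit
89: hit
79: hit
99: hit
79: hit
99: hit
79: hit
89: hit
57: fault, evict 89, frames (79 99 57)
89: fault, evict 57, frames (79 99 89)
Page faults: 6.

6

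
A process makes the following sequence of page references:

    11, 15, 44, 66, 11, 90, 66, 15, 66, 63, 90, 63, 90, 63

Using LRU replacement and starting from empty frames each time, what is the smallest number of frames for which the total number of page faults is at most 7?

f=1: 14 faults
f=2: 10 faults
f=3: 9 faults
f=4: 7 faults
f=5: 6 faults
f=6: 6 faults
Smallest f with faults ≤ 7 is 4.

4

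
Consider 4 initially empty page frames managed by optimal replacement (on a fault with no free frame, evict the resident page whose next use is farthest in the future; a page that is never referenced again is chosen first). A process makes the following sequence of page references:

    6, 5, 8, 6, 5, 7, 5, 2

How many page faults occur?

6 -> miss, frames [6]
5 -> miss, frames [6, 5]
8 -> miss, frames [6, 5, 8]
6 -> hit
5 -> hit
7 -> miss, frames [6, 5, 8, 7]
5 -> hit
2 -> miss, evict 7, frames [6, 5, 8, 2]
Page faults: 5.

5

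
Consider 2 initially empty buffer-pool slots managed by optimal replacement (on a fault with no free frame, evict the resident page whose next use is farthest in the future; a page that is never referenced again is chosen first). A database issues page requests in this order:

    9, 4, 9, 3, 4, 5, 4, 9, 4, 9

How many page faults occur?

5

9: miss, frames {9}
4: miss, frames {9,4}
9: hit
3: miss, evict 9, frames {4,3}
4: hit
5: miss, evict 3, frames {4,5}
4: hit
9: miss, evict 5, frames {4,9}
4: hit
9: hit
Page faults: 5.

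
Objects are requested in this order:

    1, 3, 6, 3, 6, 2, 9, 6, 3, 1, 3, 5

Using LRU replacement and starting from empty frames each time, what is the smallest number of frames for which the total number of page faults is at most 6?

f=1: 12 faults
f=2: 9 faults
f=3: 8 faults
f=4: 7 faults
f=5: 6 faults
f=6: 6 faults
Smallest f with faults ≤ 6 is 5.

5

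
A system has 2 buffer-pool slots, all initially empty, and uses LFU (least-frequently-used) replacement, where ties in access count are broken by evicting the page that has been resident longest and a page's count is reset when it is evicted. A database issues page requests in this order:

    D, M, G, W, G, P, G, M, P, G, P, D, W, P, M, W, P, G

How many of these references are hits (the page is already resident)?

5

D -> fault, frames {D}
M -> fault, frames {D,M}
G -> fault, evict D, frames {M,G}
W -> fault, evict M, frames {G,W}
G -> hit
P -> fault, evict W, frames {G,P}
G -> hit
M -> fault, evict P, frames {G,M}
P -> fault, evict M, frames {G,P}
G -> hit
P -> hit
D -> fault, evict P, frames {G,D}
W -> fault, evict D, frames {G,W}
P -> fault, evict W, frames {G,P}
M -> fault, evict P, frames {G,M}
W -> fault, evict M, frames {G,W}
P -> fault, evict W, frames {G,P}
G -> hit
Hits: 5.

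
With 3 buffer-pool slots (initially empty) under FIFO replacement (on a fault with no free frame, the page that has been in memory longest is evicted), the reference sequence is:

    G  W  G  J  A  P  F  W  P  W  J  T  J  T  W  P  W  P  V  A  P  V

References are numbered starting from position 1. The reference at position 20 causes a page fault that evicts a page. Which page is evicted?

P

pos 1: G → miss, frames [G]
pos 2: W → miss, frames [G, W]
pos 3: G → hit
pos 4: J → miss, frames [G, W, J]
pos 5: A → miss, evict G, frames [W, J, A]
pos 6: P → miss, evict W, frames [J, A, P]
pos 7: F → miss, evict J, frames [A, P, F]
pos 8: W → miss, evict A, frames [P, F, W]
pos 9: P → hit
pos 10: W → hit
pos 11: J → miss, evict P, frames [F, W, J]
pos 12: T → miss, evict F, frames [W, J, T]
pos 13: J → hit
pos 14: T → hit
pos 15: W → hit
pos 16: P → miss, evict W, frames [J, T, P]
pos 17: W → miss, evict J, frames [T, P, W]
pos 18: P → hit
pos 19: V → miss, evict T, frames [P, W, V]
pos 20: A → miss, evict P, frames [W, V, A]
At position 20, page P is evicted.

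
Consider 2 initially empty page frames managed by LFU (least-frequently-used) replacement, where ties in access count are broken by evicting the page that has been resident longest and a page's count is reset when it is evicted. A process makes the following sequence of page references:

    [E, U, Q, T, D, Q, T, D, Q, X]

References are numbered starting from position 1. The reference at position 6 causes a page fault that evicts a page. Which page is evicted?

pos 1: E -> fault, frames {E}
pos 2: U -> fault, frames {E,U}
pos 3: Q -> fault, evict E, frames {U,Q}
pos 4: T -> fault, evict U, frames {Q,T}
pos 5: D -> fault, evict Q, frames {T,D}
pos 6: Q -> fault, evict T, frames {D,Q}
At position 6, page T is evicted.

T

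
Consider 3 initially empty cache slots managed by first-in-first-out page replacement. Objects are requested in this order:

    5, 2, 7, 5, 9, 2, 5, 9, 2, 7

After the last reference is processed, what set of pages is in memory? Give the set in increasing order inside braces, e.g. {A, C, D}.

{2, 5, 7}

5 -> fault, frames {5}
2 -> fault, frames {5,2}
7 -> fault, frames {5,2,7}
5 -> hit
9 -> fault, evict 5, frames {2,7,9}
2 -> hit
5 -> fault, evict 2, frames {7,9,5}
9 -> hit
2 -> fault, evict 7, frames {9,5,2}
7 -> fault, evict 9, frames {5,2,7}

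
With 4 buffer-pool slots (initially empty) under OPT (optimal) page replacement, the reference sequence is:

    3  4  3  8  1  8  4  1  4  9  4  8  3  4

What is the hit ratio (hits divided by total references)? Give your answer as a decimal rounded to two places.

3 -> fault, frames [3]
4 -> fault, frames [3, 4]
3 -> hit
8 -> fault, frames [3, 4, 8]
1 -> fault, frames [3, 4, 8, 1]
8 -> hit
4 -> hit
1 -> hit
4 -> hit
9 -> fault, evict 1, frames [3, 4, 8, 9]
4 -> hit
8 -> hit
3 -> hit
4 -> hit
Hits: 9 of 14 references → 9/14 = 0.6429.

0.64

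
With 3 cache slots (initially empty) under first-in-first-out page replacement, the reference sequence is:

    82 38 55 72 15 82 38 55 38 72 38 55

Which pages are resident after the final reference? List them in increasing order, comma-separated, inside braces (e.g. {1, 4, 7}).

82 -> miss, frames (82)
38 -> miss, frames (82 38)
55 -> miss, frames (82 38 55)
72 -> miss, evict 82, frames (38 55 72)
15 -> miss, evict 38, frames (55 72 15)
82 -> miss, evict 55, frames (72 15 82)
38 -> miss, evict 72, frames (15 82 38)
55 -> miss, evict 15, frames (82 38 55)
38 -> hit
72 -> miss, evict 82, frames (38 55 72)
38 -> hit
55 -> hit

{38, 55, 72}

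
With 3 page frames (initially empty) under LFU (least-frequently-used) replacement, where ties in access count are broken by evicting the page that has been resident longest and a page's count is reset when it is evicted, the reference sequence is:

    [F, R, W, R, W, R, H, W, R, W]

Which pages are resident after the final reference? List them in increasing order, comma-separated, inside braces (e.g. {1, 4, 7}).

{H, R, W}

F: miss, frames [F]
R: miss, frames [F, R]
W: miss, frames [F, R, W]
R: hit
W: hit
R: hit
H: miss, evict F, frames [R, W, H]
W: hit
R: hit
W: hit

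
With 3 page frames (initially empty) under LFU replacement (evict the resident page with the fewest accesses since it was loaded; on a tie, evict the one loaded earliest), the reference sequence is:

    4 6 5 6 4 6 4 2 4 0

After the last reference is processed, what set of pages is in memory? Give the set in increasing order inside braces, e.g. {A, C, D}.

{0, 4, 6}

4 -> fault, frames {4}
6 -> fault, frames {4,6}
5 -> fault, frames {4,6,5}
6 -> hit
4 -> hit
6 -> hit
4 -> hit
2 -> fault, evict 5, frames {4,6,2}
4 -> hit
0 -> fault, evict 2, frames {4,6,0}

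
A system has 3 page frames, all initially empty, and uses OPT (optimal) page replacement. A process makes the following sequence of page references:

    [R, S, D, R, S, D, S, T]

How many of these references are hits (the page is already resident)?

R: fault, frames [R]
S: fault, frames [R, S]
D: fault, frames [R, S, D]
R: hit
S: hit
D: hit
S: hit
T: fault, evict D, frames [R, S, T]
Hits: 4.

4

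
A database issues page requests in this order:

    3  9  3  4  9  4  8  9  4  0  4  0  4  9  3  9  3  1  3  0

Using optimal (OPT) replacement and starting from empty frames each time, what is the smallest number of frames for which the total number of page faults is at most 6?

4

f=1: 20 faults
f=2: 10 faults
f=3: 7 faults
f=4: 6 faults
f=5: 6 faults
f=6: 6 faults
Smallest f with faults ≤ 6 is 4.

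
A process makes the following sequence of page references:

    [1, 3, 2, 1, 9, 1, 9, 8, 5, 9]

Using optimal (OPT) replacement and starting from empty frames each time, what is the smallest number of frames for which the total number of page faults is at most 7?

2

f=1: 10 faults
f=2: 6 faults
f=3: 6 faults
f=4: 6 faults
f=5: 6 faults
f=6: 6 faults
Smallest f with faults ≤ 7 is 2.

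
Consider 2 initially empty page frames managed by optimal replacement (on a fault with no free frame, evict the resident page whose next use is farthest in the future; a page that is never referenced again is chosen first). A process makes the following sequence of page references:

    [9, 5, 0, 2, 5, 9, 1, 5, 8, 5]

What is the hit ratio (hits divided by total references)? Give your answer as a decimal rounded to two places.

9 → fault, frames (9)
5 → fault, frames (9 5)
0 → fault, evict 9, frames (5 0)
2 → fault, evict 0, frames (5 2)
5 → hit
9 → fault, evict 2, frames (5 9)
1 → fault, evict 9, frames (5 1)
5 → hit
8 → fault, evict 1, frames (5 8)
5 → hit
Hits: 3 of 10 references → 3/10 = 0.3000.

0.30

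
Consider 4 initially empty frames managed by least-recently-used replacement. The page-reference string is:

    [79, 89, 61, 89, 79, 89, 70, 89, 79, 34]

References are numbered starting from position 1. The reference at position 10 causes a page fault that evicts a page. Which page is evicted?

pos 1: 79 → fault, frames (79)
pos 2: 89 → fault, frames (79 89)
pos 3: 61 → fault, frames (79 89 61)
pos 4: 89 → hit
pos 5: 79 → hit
pos 6: 89 → hit
pos 7: 70 → fault, frames (61 79 89 70)
pos 8: 89 → hit
pos 9: 79 → hit
pos 10: 34 → fault, evict 61, frames (70 89 79 34)
At position 10, page 61 is evicted.

61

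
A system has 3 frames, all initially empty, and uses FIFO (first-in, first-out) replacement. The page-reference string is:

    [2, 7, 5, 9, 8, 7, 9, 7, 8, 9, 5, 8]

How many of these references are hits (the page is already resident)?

2: miss, frames (2)
7: miss, frames (2 7)
5: miss, frames (2 7 5)
9: miss, evict 2, frames (7 5 9)
8: miss, evict 7, frames (5 9 8)
7: miss, evict 5, frames (9 8 7)
9: hit
7: hit
8: hit
9: hit
5: miss, evict 9, frames (8 7 5)
8: hit
Hits: 5.

5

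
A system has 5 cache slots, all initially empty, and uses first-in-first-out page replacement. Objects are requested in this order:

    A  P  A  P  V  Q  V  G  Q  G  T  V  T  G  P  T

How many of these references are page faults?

A → miss, frames {A}
P → miss, frames {A,P}
A → hit
P → hit
V → miss, frames {A,P,V}
Q → miss, frames {A,P,V,Q}
V → hit
G → miss, frames {A,P,V,Q,G}
Q → hit
G → hit
T → miss, evict A, frames {P,V,Q,G,T}
V → hit
T → hit
G → hit
P → hit
T → hit
Page faults: 6.

6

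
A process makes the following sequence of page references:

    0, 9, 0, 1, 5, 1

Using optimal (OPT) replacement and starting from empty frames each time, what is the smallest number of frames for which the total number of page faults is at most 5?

2

f=1: 6 faults
f=2: 4 faults
f=3: 4 faults
f=4: 4 faults
Smallest f with faults ≤ 5 is 2.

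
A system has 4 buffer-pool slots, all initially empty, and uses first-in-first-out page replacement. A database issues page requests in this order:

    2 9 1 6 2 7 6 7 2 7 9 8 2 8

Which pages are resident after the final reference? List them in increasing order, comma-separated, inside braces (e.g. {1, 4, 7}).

{2, 7, 8, 9}

2 -> miss, frames (2)
9 -> miss, frames (2 9)
1 -> miss, frames (2 9 1)
6 -> miss, frames (2 9 1 6)
2 -> hit
7 -> miss, evict 2, frames (9 1 6 7)
6 -> hit
7 -> hit
2 -> miss, evict 9, frames (1 6 7 2)
7 -> hit
9 -> miss, evict 1, frames (6 7 2 9)
8 -> miss, evict 6, frames (7 2 9 8)
2 -> hit
8 -> hit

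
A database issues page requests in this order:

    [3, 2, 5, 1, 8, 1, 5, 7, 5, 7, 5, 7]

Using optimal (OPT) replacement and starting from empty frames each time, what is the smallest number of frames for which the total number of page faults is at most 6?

f=1: 12 faults
f=2: 7 faults
f=3: 6 faults
f=4: 6 faults
f=5: 6 faults
f=6: 6 faults
Smallest f with faults ≤ 6 is 3.

3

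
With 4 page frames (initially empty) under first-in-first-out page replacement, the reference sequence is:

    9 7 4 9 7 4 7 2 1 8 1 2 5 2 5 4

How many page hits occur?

9 -> fault, frames (9)
7 -> fault, frames (9 7)
4 -> fault, frames (9 7 4)
9 -> hit
7 -> hit
4 -> hit
7 -> hit
2 -> fault, frames (9 7 4 2)
1 -> fault, evict 9, frames (7 4 2 1)
8 -> fault, evict 7, frames (4 2 1 8)
1 -> hit
2 -> hit
5 -> fault, evict 4, frames (2 1 8 5)
2 -> hit
5 -> hit
4 -> fault, evict 2, frames (1 8 5 4)
Hits: 8.

8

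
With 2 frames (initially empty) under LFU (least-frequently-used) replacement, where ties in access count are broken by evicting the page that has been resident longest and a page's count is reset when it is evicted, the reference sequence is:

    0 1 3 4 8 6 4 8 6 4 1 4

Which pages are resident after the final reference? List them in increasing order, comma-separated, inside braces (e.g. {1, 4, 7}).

0 -> fault, frames [0]
1 -> fault, frames [0, 1]
3 -> fault, evict 0, frames [1, 3]
4 -> fault, evict 1, frames [3, 4]
8 -> fault, evict 3, frames [4, 8]
6 -> fault, evict 4, frames [8, 6]
4 -> fault, evict 8, frames [6, 4]
8 -> fault, evict 6, frames [4, 8]
6 -> fault, evict 4, frames [8, 6]
4 -> fault, evict 8, frames [6, 4]
1 -> fault, evict 6, frames [4, 1]
4 -> hit

{1, 4}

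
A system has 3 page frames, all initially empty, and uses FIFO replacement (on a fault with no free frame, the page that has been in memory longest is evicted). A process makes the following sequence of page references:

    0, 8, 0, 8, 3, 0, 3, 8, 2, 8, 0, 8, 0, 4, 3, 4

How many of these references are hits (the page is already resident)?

0 → fault, frames [0]
8 → fault, frames [0, 8]
0 → hit
8 → hit
3 → fault, frames [0, 8, 3]
0 → hit
3 → hit
8 → hit
2 → fault, evict 0, frames [8, 3, 2]
8 → hit
0 → fault, evict 8, frames [3, 2, 0]
8 → fault, evict 3, frames [2, 0, 8]
0 → hit
4 → fault, evict 2, frames [0, 8, 4]
3 → fault, evict 0, frames [8, 4, 3]
4 → hit
Hits: 8.

8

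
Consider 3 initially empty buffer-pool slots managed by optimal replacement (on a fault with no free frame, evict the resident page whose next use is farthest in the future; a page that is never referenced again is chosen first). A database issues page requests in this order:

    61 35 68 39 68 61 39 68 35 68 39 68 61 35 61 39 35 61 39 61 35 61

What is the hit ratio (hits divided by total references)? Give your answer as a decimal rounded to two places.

61 -> miss, frames (61)
35 -> miss, frames (61 35)
68 -> miss, frames (61 35 68)
39 -> miss, evict 35, frames (61 68 39)
68 -> hit
61 -> hit
39 -> hit
68 -> hit
35 -> miss, evict 61, frames (68 39 35)
68 -> hit
39 -> hit
68 -> hit
61 -> miss, evict 68, frames (39 35 61)
35 -> hit
61 -> hit
39 -> hit
35 -> hit
61 -> hit
39 -> hit
61 -> hit
35 -> hit
61 -> hit
Hits: 16 of 22 references → 16/22 = 0.7273.

0.73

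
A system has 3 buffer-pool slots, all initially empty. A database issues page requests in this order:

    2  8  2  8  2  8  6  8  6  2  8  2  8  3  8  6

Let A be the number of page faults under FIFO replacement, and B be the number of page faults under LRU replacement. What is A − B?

-1

Under FIFO: F F . . . . F . . . . . . F . . → 4 faults.
Under LRU: F F . . . . F . . . . . . F . F → 5 faults.
A − B = 4 − 5 = -1.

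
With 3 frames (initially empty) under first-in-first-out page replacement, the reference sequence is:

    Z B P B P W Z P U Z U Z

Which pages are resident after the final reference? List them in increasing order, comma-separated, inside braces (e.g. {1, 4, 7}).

Z: fault, frames {Z}
B: fault, frames {Z,B}
P: fault, frames {Z,B,P}
B: hit
P: hit
W: fault, evict Z, frames {B,P,W}
Z: fault, evict B, frames {P,W,Z}
P: hit
U: fault, evict P, frames {W,Z,U}
Z: hit
U: hit
Z: hit

{U, W, Z}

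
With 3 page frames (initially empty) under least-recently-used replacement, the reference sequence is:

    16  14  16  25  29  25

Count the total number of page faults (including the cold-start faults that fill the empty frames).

16 -> fault, frames (16)
14 -> fault, frames (16 14)
16 -> hit
25 -> fault, frames (14 16 25)
29 -> fault, evict 14, frames (16 25 29)
25 -> hit
Page faults: 4.

4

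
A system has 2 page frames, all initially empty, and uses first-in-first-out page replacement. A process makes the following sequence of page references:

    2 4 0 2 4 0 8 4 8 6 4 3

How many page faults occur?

10

2 → fault, frames [2]
4 → fault, frames [2, 4]
0 → fault, evict 2, frames [4, 0]
2 → fault, evict 4, frames [0, 2]
4 → fault, evict 0, frames [2, 4]
0 → fault, evict 2, frames [4, 0]
8 → fault, evict 4, frames [0, 8]
4 → fault, evict 0, frames [8, 4]
8 → hit
6 → fault, evict 8, frames [4, 6]
4 → hit
3 → fault, evict 4, frames [6, 3]
Page faults: 10.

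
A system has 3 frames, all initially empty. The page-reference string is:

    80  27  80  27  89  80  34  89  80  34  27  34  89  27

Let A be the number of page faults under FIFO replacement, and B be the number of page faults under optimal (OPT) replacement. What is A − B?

Under FIFO: F F . . F . F . F . F . F . → 7 faults.
Under OPT: F F . . F . F . . . F . . . → 5 faults.
A − B = 7 − 5 = 2.

2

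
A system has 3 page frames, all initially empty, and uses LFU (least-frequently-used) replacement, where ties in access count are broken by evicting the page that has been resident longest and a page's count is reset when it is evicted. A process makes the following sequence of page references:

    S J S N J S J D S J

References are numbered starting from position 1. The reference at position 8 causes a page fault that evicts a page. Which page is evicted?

N

pos 1: S -> fault, frames [S]
pos 2: J -> fault, frames [S, J]
pos 3: S -> hit
pos 4: N -> fault, frames [S, J, N]
pos 5: J -> hit
pos 6: S -> hit
pos 7: J -> hit
pos 8: D -> fault, evict N, frames [S, J, D]
At position 8, page N is evicted.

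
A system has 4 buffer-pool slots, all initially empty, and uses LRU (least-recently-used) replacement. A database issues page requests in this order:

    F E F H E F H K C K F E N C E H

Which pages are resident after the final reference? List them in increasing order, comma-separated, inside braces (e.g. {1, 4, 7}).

{C, E, H, N}

F → fault, frames {F}
E → fault, frames {F,E}
F → hit
H → fault, frames {E,F,H}
E → hit
F → hit
H → hit
K → fault, frames {E,F,H,K}
C → fault, evict E, frames {F,H,K,C}
K → hit
F → hit
E → fault, evict H, frames {C,K,F,E}
N → fault, evict C, frames {K,F,E,N}
C → fault, evict K, frames {F,E,N,C}
E → hit
H → fault, evict F, frames {N,C,E,H}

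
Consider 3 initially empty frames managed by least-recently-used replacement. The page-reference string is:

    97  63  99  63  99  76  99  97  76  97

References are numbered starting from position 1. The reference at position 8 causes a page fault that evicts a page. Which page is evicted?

pos 1: 97 -> miss, frames {97}
pos 2: 63 -> miss, frames {97,63}
pos 3: 99 -> miss, frames {97,63,99}
pos 4: 63 -> hit
pos 5: 99 -> hit
pos 6: 76 -> miss, evict 97, frames {63,99,76}
pos 7: 99 -> hit
pos 8: 97 -> miss, evict 63, frames {76,99,97}
At position 8, page 63 is evicted.

63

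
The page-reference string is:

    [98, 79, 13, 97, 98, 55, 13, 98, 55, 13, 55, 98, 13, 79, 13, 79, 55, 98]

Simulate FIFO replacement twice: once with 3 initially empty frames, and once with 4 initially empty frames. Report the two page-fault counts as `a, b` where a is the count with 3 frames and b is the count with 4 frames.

9, 8

3 frames: F F F F F F F . . . . . . F . . . F → 9 faults.
4 frames: F F F F . F . F . . . . . F F . . . → 8 faults.
8 < 9: adding a frame reduced faults, as is typical.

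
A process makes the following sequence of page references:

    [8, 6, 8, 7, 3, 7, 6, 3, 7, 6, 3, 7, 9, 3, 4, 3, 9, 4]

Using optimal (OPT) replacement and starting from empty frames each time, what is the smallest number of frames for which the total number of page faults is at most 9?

3

f=1: 18 faults
f=2: 10 faults
f=3: 6 faults
f=4: 6 faults
f=5: 6 faults
f=6: 6 faults
Smallest f with faults ≤ 9 is 3.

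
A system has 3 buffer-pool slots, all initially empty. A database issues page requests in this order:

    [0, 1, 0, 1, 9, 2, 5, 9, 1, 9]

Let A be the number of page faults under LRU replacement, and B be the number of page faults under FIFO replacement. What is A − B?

-1

Under LRU: F F . . F F F . F . → 6 faults.
Under FIFO: F F . . F F F . F F → 7 faults.
A − B = 6 − 7 = -1.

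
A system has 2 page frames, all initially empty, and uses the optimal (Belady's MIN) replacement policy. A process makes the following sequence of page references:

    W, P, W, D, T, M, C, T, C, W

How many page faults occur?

7

W -> fault, frames {W}
P -> fault, frames {W,P}
W -> hit
D -> fault, evict P, frames {W,D}
T -> fault, evict D, frames {W,T}
M -> fault, evict W, frames {T,M}
C -> fault, evict M, frames {T,C}
T -> hit
C -> hit
W -> fault, evict C, frames {T,W}
Page faults: 7.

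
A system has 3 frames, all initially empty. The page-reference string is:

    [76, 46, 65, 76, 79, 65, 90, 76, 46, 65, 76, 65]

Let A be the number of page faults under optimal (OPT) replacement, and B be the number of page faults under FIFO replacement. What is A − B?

Under OPT: F F F . F . F . F . . . → 6 faults.
Under FIFO: F F F . F . F F F F . . → 8 faults.
A − B = 6 − 8 = -2.

-2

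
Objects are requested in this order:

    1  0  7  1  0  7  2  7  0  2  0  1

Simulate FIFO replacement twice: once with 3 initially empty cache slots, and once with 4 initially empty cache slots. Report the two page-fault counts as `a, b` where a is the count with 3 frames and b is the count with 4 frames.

5, 4

3 frames: F F F . . . F . . . . F → 5 faults.
4 frames: F F F . . . F . . . . . → 4 faults.
4 < 5: adding a frame reduced faults, as is typical.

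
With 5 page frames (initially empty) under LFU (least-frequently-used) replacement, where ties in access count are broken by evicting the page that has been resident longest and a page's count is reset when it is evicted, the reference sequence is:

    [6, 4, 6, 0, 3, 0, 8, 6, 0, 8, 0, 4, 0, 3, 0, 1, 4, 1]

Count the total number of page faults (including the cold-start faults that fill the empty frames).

6: miss, frames [6]
4: miss, frames [6, 4]
6: hit
0: miss, frames [6, 4, 0]
3: miss, frames [6, 4, 0, 3]
0: hit
8: miss, frames [6, 4, 0, 3, 8]
6: hit
0: hit
8: hit
0: hit
4: hit
0: hit
3: hit
0: hit
1: miss, evict 4, frames [6, 0, 3, 8, 1]
4: miss, evict 1, frames [6, 0, 3, 8, 4]
1: miss, evict 4, frames [6, 0, 3, 8, 1]
Page faults: 8.

8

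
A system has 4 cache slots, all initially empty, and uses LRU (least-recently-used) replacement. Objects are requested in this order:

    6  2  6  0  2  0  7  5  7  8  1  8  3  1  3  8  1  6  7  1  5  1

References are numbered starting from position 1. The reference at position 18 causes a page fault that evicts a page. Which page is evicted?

7

pos 1: 6 → miss, frames [6]
pos 2: 2 → miss, frames [6, 2]
pos 3: 6 → hit
pos 4: 0 → miss, frames [2, 6, 0]
pos 5: 2 → hit
pos 6: 0 → hit
pos 7: 7 → miss, frames [6, 2, 0, 7]
pos 8: 5 → miss, evict 6, frames [2, 0, 7, 5]
pos 9: 7 → hit
pos 10: 8 → miss, evict 2, frames [0, 5, 7, 8]
pos 11: 1 → miss, evict 0, frames [5, 7, 8, 1]
pos 12: 8 → hit
pos 13: 3 → miss, evict 5, frames [7, 1, 8, 3]
pos 14: 1 → hit
pos 15: 3 → hit
pos 16: 8 → hit
pos 17: 1 → hit
pos 18: 6 → miss, evict 7, frames [3, 8, 1, 6]
At position 18, page 7 is evicted.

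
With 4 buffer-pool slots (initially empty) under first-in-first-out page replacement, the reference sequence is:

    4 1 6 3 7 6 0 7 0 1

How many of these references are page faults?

7

4 → miss, frames [4]
1 → miss, frames [4, 1]
6 → miss, frames [4, 1, 6]
3 → miss, frames [4, 1, 6, 3]
7 → miss, evict 4, frames [1, 6, 3, 7]
6 → hit
0 → miss, evict 1, frames [6, 3, 7, 0]
7 → hit
0 → hit
1 → miss, evict 6, frames [3, 7, 0, 1]
Page faults: 7.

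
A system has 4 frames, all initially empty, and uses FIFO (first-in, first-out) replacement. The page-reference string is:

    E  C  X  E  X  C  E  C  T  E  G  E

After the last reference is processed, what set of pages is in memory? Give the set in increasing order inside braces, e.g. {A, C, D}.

{E, G, T, X}

E -> fault, frames (E)
C -> fault, frames (E C)
X -> fault, frames (E C X)
E -> hit
X -> hit
C -> hit
E -> hit
C -> hit
T -> fault, frames (E C X T)
E -> hit
G -> fault, evict E, frames (C X T G)
E -> fault, evict C, frames (X T G E)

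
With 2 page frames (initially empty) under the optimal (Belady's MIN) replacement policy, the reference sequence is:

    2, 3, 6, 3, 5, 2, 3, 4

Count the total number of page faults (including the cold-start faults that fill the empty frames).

2: fault, frames (2)
3: fault, frames (2 3)
6: fault, evict 2, frames (3 6)
3: hit
5: fault, evict 6, frames (3 5)
2: fault, evict 5, frames (3 2)
3: hit
4: fault, evict 2, frames (3 4)
Page faults: 6.

6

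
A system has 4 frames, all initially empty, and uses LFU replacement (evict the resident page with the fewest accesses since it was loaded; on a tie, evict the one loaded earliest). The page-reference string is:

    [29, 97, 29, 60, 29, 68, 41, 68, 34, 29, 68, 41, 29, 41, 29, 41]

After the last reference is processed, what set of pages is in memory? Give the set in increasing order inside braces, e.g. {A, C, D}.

{29, 34, 41, 68}

29 → miss, frames {29}
97 → miss, frames {29,97}
29 → hit
60 → miss, frames {29,97,60}
29 → hit
68 → miss, frames {29,97,60,68}
41 → miss, evict 97, frames {29,60,68,41}
68 → hit
34 → miss, evict 60, frames {29,68,41,34}
29 → hit
68 → hit
41 → hit
29 → hit
41 → hit
29 → hit
41 → hit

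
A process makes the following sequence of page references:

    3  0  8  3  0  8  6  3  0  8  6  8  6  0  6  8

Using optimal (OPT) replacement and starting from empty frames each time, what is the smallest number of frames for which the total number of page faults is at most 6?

f=1: 16 faults
f=2: 10 faults
f=3: 5 faults
f=4: 4 faults
Smallest f with faults ≤ 6 is 3.

3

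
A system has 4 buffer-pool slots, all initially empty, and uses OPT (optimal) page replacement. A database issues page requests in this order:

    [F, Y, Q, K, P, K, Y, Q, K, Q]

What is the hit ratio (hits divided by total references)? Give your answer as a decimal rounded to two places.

0.50

F: fault, frames [F]
Y: fault, frames [F, Y]
Q: fault, frames [F, Y, Q]
K: fault, frames [F, Y, Q, K]
P: fault, evict F, frames [Y, Q, K, P]
K: hit
Y: hit
Q: hit
K: hit
Q: hit
Hits: 5 of 10 references → 5/10 = 0.5000.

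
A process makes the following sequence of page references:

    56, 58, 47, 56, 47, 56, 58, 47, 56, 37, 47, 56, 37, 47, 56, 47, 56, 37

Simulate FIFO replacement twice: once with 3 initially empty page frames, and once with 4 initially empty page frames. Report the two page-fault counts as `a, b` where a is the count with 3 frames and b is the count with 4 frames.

5, 4

3 frames: F F F . . . . . . F . F . . . . . . → 5 faults.
4 frames: F F F . . . . . . F . . . . . . . . → 4 faults.
4 < 5: adding a frame reduced faults, as is typical.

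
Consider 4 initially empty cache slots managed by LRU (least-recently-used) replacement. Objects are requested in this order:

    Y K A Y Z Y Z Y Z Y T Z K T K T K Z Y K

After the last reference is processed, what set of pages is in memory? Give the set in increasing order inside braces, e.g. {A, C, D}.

{K, T, Y, Z}

Y: miss, frames (Y)
K: miss, frames (Y K)
A: miss, frames (Y K A)
Y: hit
Z: miss, frames (K A Y Z)
Y: hit
Z: hit
Y: hit
Z: hit
Y: hit
T: miss, evict K, frames (A Z Y T)
Z: hit
K: miss, evict A, frames (Y T Z K)
T: hit
K: hit
T: hit
K: hit
Z: hit
Y: hit
K: hit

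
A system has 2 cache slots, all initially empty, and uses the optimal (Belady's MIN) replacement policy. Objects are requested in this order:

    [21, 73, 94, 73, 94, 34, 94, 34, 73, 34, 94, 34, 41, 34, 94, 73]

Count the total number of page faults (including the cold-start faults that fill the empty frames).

9

21 -> miss, frames [21]
73 -> miss, frames [21, 73]
94 -> miss, evict 21, frames [73, 94]
73 -> hit
94 -> hit
34 -> miss, evict 73, frames [94, 34]
94 -> hit
34 -> hit
73 -> miss, evict 94, frames [34, 73]
34 -> hit
94 -> miss, evict 73, frames [34, 94]
34 -> hit
41 -> miss, evict 94, frames [34, 41]
34 -> hit
94 -> miss, evict 41, frames [34, 94]
73 -> miss, evict 94, frames [34, 73]
Page faults: 9.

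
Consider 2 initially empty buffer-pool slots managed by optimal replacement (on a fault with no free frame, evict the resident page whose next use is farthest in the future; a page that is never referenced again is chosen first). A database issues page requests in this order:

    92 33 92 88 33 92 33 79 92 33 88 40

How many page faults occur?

8

92: fault, frames (92)
33: fault, frames (92 33)
92: hit
88: fault, evict 92, frames (33 88)
33: hit
92: fault, evict 88, frames (33 92)
33: hit
79: fault, evict 33, frames (92 79)
92: hit
33: fault, evict 79, frames (92 33)
88: fault, evict 33, frames (92 88)
40: fault, evict 88, frames (92 40)
Page faults: 8.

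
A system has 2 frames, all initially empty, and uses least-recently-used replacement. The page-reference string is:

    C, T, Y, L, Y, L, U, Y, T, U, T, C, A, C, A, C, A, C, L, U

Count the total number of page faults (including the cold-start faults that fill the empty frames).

12

C → fault, frames (C)
T → fault, frames (C T)
Y → fault, evict C, frames (T Y)
L → fault, evict T, frames (Y L)
Y → hit
L → hit
U → fault, evict Y, frames (L U)
Y → fault, evict L, frames (U Y)
T → fault, evict U, frames (Y T)
U → fault, evict Y, frames (T U)
T → hit
C → fault, evict U, frames (T C)
A → fault, evict T, frames (C A)
C → hit
A → hit
C → hit
A → hit
C → hit
L → fault, evict A, frames (C L)
U → fault, evict C, frames (L U)
Page faults: 12.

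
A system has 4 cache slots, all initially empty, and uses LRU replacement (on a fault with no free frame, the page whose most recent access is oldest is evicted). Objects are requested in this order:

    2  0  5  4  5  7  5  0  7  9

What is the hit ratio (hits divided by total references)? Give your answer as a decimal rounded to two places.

2 -> fault, frames (2)
0 -> fault, frames (2 0)
5 -> fault, frames (2 0 5)
4 -> fault, frames (2 0 5 4)
5 -> hit
7 -> fault, evict 2, frames (0 4 5 7)
5 -> hit
0 -> hit
7 -> hit
9 -> fault, evict 4, frames (5 0 7 9)
Hits: 4 of 10 references → 4/10 = 0.4000.

0.40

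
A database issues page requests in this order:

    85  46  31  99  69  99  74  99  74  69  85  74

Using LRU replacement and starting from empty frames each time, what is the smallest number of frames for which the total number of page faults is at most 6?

f=1: 12 faults
f=2: 9 faults
f=3: 7 faults
f=4: 7 faults
f=5: 7 faults
f=6: 6 faults
Smallest f with faults ≤ 6 is 6.

6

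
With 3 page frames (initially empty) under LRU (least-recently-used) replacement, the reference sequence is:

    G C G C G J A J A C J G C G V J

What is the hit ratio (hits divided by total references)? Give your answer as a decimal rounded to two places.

G: fault, frames [G]
C: fault, frames [G, C]
G: hit
C: hit
G: hit
J: fault, frames [C, G, J]
A: fault, evict C, frames [G, J, A]
J: hit
A: hit
C: fault, evict G, frames [J, A, C]
J: hit
G: fault, evict A, frames [C, J, G]
C: hit
G: hit
V: fault, evict J, frames [C, G, V]
J: fault, evict C, frames [G, V, J]
Hits: 8 of 16 references → 8/16 = 0.5000.

0.50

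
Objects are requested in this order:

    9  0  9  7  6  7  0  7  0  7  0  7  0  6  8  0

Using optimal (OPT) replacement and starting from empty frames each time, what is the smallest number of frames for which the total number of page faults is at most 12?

f=1: 16 faults
f=2: 7 faults
f=3: 5 faults
f=4: 5 faults
f=5: 5 faults
Smallest f with faults ≤ 12 is 2.

2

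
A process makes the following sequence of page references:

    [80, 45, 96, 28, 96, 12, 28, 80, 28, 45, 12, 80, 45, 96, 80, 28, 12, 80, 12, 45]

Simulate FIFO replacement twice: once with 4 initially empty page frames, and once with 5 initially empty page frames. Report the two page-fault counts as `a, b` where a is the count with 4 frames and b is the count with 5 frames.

12, 5

4 frames: F F F F . F . F . F . . . F . F F F . F → 12 faults.
5 frames: F F F F . F . . . . . . . . . . . . . . → 5 faults.
5 < 12: adding a frame reduced faults, as is typical.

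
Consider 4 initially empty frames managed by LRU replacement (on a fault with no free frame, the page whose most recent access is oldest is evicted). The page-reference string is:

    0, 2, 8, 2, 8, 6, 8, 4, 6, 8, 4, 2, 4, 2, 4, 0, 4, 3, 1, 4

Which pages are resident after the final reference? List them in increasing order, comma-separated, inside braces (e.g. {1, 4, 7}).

{0, 1, 3, 4}

0 -> miss, frames (0)
2 -> miss, frames (0 2)
8 -> miss, frames (0 2 8)
2 -> hit
8 -> hit
6 -> miss, frames (0 2 8 6)
8 -> hit
4 -> miss, evict 0, frames (2 6 8 4)
6 -> hit
8 -> hit
4 -> hit
2 -> hit
4 -> hit
2 -> hit
4 -> hit
0 -> miss, evict 6, frames (8 2 4 0)
4 -> hit
3 -> miss, evict 8, frames (2 0 4 3)
1 -> miss, evict 2, frames (0 4 3 1)
4 -> hit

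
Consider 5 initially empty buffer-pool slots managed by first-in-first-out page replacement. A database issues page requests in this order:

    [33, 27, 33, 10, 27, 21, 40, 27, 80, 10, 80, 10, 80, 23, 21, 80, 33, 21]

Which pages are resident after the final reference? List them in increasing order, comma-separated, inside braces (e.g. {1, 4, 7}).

{21, 23, 33, 40, 80}

33 -> miss, frames {33}
27 -> miss, frames {33,27}
33 -> hit
10 -> miss, frames {33,27,10}
27 -> hit
21 -> miss, frames {33,27,10,21}
40 -> miss, frames {33,27,10,21,40}
27 -> hit
80 -> miss, evict 33, frames {27,10,21,40,80}
10 -> hit
80 -> hit
10 -> hit
80 -> hit
23 -> miss, evict 27, frames {10,21,40,80,23}
21 -> hit
80 -> hit
33 -> miss, evict 10, frames {21,40,80,23,33}
21 -> hit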